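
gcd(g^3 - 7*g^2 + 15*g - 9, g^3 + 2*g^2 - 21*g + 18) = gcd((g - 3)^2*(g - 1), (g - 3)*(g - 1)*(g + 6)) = g^2 - 4*g + 3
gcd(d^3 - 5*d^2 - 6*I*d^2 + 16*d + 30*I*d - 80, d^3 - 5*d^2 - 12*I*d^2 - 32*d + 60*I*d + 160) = d^2 + d*(-5 - 8*I) + 40*I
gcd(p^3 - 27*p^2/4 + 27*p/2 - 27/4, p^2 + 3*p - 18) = p - 3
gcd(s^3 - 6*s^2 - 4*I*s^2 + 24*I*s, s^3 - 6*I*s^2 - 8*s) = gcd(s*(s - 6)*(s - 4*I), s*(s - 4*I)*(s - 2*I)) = s^2 - 4*I*s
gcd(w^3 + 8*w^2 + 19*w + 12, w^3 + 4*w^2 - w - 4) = w^2 + 5*w + 4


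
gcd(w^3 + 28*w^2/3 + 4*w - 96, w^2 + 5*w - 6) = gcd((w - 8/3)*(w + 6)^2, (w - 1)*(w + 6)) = w + 6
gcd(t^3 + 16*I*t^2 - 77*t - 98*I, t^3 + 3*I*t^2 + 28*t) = t + 7*I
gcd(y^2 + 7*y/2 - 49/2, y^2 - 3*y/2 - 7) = y - 7/2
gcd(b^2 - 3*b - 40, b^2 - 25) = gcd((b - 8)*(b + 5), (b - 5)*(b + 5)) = b + 5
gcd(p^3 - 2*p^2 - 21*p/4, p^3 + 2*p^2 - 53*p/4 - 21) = p^2 - 2*p - 21/4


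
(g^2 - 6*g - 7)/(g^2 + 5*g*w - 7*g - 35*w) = (g + 1)/(g + 5*w)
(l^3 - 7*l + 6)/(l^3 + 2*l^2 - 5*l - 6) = (l - 1)/(l + 1)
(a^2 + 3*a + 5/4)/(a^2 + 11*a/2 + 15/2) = (a + 1/2)/(a + 3)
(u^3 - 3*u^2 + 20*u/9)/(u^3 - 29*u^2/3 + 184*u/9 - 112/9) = u*(3*u - 5)/(3*u^2 - 25*u + 28)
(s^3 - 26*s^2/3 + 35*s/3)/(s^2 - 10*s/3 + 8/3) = s*(3*s^2 - 26*s + 35)/(3*s^2 - 10*s + 8)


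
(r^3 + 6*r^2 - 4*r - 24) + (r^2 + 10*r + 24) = r^3 + 7*r^2 + 6*r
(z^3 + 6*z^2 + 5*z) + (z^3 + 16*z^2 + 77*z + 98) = 2*z^3 + 22*z^2 + 82*z + 98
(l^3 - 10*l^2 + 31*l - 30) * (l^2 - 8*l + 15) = l^5 - 18*l^4 + 126*l^3 - 428*l^2 + 705*l - 450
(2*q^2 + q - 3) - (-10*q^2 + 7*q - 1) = 12*q^2 - 6*q - 2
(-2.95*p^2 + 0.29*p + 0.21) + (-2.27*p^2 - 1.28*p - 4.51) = -5.22*p^2 - 0.99*p - 4.3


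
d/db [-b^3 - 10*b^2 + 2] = b*(-3*b - 20)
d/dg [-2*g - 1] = -2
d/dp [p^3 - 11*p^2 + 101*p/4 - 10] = 3*p^2 - 22*p + 101/4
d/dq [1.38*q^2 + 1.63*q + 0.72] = 2.76*q + 1.63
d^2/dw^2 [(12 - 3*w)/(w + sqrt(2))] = 6*(sqrt(2) + 4)/(w + sqrt(2))^3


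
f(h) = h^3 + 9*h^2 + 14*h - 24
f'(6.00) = 230.00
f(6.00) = 600.00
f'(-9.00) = 95.00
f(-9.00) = -150.00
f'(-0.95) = -0.39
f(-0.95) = -30.03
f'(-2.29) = -11.49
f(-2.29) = -20.87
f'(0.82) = 30.78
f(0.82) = -5.92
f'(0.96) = 34.04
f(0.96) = -1.38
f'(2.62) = 81.75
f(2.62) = 92.44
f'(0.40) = 21.68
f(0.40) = -16.90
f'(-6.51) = 23.96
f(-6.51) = -9.61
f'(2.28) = 70.64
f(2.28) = 66.56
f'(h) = 3*h^2 + 18*h + 14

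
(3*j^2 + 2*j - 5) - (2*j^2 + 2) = j^2 + 2*j - 7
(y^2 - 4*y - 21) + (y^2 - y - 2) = 2*y^2 - 5*y - 23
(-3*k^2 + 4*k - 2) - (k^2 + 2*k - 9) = -4*k^2 + 2*k + 7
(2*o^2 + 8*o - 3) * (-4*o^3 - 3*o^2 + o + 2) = -8*o^5 - 38*o^4 - 10*o^3 + 21*o^2 + 13*o - 6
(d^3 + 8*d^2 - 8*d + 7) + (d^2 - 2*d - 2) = d^3 + 9*d^2 - 10*d + 5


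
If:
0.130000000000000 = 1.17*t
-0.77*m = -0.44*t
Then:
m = 0.06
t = 0.11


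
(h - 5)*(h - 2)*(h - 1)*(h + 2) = h^4 - 6*h^3 + h^2 + 24*h - 20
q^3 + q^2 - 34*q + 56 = (q - 4)*(q - 2)*(q + 7)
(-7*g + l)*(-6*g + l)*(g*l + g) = 42*g^3*l + 42*g^3 - 13*g^2*l^2 - 13*g^2*l + g*l^3 + g*l^2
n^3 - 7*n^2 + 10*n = n*(n - 5)*(n - 2)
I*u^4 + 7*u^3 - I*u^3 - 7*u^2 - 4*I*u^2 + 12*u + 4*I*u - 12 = (u - 6*I)*(u - 2*I)*(u + I)*(I*u - I)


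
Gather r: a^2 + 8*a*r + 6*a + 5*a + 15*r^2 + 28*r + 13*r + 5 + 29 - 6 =a^2 + 11*a + 15*r^2 + r*(8*a + 41) + 28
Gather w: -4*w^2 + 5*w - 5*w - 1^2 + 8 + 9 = 16 - 4*w^2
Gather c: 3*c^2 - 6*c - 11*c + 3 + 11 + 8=3*c^2 - 17*c + 22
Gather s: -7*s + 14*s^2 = 14*s^2 - 7*s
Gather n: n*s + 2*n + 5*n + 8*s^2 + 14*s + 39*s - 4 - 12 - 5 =n*(s + 7) + 8*s^2 + 53*s - 21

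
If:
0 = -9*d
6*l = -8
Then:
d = 0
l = -4/3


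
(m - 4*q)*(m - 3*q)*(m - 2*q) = m^3 - 9*m^2*q + 26*m*q^2 - 24*q^3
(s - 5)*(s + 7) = s^2 + 2*s - 35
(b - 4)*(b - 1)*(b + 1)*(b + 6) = b^4 + 2*b^3 - 25*b^2 - 2*b + 24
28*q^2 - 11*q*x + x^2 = (-7*q + x)*(-4*q + x)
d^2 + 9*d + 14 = (d + 2)*(d + 7)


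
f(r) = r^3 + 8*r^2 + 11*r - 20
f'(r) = 3*r^2 + 16*r + 11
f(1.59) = 21.73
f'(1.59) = 44.02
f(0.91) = -2.61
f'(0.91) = 28.04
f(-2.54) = -12.71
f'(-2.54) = -10.29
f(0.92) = -2.33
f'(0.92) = 28.26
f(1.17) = 5.42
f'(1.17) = 33.83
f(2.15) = 50.57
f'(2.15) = 59.27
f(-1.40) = -22.46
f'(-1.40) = -5.52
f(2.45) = 69.68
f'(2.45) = 68.21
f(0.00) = -20.00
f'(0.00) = 11.00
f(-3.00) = -8.00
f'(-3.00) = -10.00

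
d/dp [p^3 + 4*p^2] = p*(3*p + 8)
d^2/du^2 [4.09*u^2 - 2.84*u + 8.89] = 8.18000000000000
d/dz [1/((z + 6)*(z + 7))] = (-2*z - 13)/(z^4 + 26*z^3 + 253*z^2 + 1092*z + 1764)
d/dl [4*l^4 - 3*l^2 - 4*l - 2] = 16*l^3 - 6*l - 4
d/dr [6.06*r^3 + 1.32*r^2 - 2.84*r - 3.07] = 18.18*r^2 + 2.64*r - 2.84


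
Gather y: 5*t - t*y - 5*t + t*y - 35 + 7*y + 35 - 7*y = 0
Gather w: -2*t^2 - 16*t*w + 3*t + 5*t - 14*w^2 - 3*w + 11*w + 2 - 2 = -2*t^2 + 8*t - 14*w^2 + w*(8 - 16*t)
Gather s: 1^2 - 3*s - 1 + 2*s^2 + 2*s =2*s^2 - s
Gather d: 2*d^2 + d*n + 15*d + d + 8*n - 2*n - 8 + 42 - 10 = 2*d^2 + d*(n + 16) + 6*n + 24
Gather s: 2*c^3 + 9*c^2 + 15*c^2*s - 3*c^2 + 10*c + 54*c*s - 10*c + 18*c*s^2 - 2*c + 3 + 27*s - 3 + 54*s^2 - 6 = 2*c^3 + 6*c^2 - 2*c + s^2*(18*c + 54) + s*(15*c^2 + 54*c + 27) - 6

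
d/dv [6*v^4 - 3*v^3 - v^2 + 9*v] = 24*v^3 - 9*v^2 - 2*v + 9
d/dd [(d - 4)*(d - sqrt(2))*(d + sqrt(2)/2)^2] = 4*d^3 - 12*d^2 - 3*d - sqrt(2)/2 + 6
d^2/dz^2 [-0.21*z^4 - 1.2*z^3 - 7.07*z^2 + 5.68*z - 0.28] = -2.52*z^2 - 7.2*z - 14.14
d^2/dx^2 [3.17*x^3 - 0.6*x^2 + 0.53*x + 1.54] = 19.02*x - 1.2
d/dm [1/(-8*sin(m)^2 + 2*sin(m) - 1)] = 2*(8*sin(m) - 1)*cos(m)/(8*sin(m)^2 - 2*sin(m) + 1)^2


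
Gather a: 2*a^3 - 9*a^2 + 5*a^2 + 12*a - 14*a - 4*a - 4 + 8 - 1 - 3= 2*a^3 - 4*a^2 - 6*a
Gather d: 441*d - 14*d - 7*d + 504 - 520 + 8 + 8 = 420*d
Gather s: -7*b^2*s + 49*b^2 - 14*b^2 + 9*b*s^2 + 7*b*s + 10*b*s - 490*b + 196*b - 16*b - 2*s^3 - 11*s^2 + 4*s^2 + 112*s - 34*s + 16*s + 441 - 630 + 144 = 35*b^2 - 310*b - 2*s^3 + s^2*(9*b - 7) + s*(-7*b^2 + 17*b + 94) - 45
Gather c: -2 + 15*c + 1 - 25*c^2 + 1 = -25*c^2 + 15*c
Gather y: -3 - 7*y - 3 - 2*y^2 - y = -2*y^2 - 8*y - 6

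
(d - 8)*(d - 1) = d^2 - 9*d + 8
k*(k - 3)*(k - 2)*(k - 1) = k^4 - 6*k^3 + 11*k^2 - 6*k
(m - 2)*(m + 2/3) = m^2 - 4*m/3 - 4/3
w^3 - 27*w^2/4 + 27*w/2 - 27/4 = (w - 3)^2*(w - 3/4)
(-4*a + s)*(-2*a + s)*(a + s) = 8*a^3 + 2*a^2*s - 5*a*s^2 + s^3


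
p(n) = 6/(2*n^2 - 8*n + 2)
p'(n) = 6*(8 - 4*n)/(2*n^2 - 8*n + 2)^2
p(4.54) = 0.87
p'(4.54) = -1.28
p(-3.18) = 0.13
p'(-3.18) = 0.05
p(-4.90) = 0.07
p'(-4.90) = 0.02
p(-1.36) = 0.36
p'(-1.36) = 0.29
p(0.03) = 3.41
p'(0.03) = 15.23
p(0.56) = -3.24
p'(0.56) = 10.07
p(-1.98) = 0.23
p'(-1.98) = 0.14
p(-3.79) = 0.10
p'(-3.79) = 0.04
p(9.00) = 0.07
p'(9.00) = -0.02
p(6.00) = 0.23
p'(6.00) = -0.14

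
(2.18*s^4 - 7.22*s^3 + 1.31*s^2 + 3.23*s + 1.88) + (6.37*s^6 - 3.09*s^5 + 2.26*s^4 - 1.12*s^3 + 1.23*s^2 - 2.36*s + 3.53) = 6.37*s^6 - 3.09*s^5 + 4.44*s^4 - 8.34*s^3 + 2.54*s^2 + 0.87*s + 5.41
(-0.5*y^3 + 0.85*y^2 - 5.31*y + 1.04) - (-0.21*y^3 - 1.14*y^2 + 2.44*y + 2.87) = -0.29*y^3 + 1.99*y^2 - 7.75*y - 1.83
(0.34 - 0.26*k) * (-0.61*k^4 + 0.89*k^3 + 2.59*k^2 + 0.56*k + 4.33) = 0.1586*k^5 - 0.4388*k^4 - 0.3708*k^3 + 0.735*k^2 - 0.9354*k + 1.4722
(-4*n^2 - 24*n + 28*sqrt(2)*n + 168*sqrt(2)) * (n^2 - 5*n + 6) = -4*n^4 - 4*n^3 + 28*sqrt(2)*n^3 + 28*sqrt(2)*n^2 + 96*n^2 - 672*sqrt(2)*n - 144*n + 1008*sqrt(2)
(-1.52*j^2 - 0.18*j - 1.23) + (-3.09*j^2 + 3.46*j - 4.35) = -4.61*j^2 + 3.28*j - 5.58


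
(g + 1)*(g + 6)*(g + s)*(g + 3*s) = g^4 + 4*g^3*s + 7*g^3 + 3*g^2*s^2 + 28*g^2*s + 6*g^2 + 21*g*s^2 + 24*g*s + 18*s^2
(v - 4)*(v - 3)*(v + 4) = v^3 - 3*v^2 - 16*v + 48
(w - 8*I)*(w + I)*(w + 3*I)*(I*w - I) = I*w^4 + 4*w^3 - I*w^3 - 4*w^2 + 29*I*w^2 - 24*w - 29*I*w + 24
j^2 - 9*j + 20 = (j - 5)*(j - 4)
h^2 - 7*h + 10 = (h - 5)*(h - 2)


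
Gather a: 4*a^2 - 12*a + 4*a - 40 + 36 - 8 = 4*a^2 - 8*a - 12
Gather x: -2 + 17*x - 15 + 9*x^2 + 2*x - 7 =9*x^2 + 19*x - 24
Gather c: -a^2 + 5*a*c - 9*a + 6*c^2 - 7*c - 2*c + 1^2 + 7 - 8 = -a^2 - 9*a + 6*c^2 + c*(5*a - 9)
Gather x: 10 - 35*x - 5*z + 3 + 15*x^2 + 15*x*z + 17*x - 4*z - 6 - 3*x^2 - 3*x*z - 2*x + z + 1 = 12*x^2 + x*(12*z - 20) - 8*z + 8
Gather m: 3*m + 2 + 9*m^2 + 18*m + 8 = 9*m^2 + 21*m + 10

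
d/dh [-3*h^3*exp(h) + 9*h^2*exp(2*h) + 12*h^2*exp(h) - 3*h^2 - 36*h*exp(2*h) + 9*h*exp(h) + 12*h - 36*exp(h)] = -3*h^3*exp(h) + 18*h^2*exp(2*h) + 3*h^2*exp(h) - 54*h*exp(2*h) + 33*h*exp(h) - 6*h - 36*exp(2*h) - 27*exp(h) + 12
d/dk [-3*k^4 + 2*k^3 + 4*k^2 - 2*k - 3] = -12*k^3 + 6*k^2 + 8*k - 2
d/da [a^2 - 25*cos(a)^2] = 2*a + 25*sin(2*a)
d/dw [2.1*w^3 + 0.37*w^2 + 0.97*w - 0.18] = 6.3*w^2 + 0.74*w + 0.97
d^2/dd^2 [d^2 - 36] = 2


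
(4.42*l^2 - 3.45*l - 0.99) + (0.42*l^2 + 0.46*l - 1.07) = 4.84*l^2 - 2.99*l - 2.06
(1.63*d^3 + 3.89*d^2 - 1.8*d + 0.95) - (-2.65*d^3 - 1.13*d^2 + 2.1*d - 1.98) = 4.28*d^3 + 5.02*d^2 - 3.9*d + 2.93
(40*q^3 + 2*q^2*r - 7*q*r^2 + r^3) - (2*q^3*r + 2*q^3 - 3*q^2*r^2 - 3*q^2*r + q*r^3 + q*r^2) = -2*q^3*r + 38*q^3 + 3*q^2*r^2 + 5*q^2*r - q*r^3 - 8*q*r^2 + r^3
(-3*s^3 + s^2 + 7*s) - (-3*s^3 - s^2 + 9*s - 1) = 2*s^2 - 2*s + 1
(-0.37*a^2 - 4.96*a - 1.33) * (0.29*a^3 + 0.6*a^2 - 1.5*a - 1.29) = -0.1073*a^5 - 1.6604*a^4 - 2.8067*a^3 + 7.1193*a^2 + 8.3934*a + 1.7157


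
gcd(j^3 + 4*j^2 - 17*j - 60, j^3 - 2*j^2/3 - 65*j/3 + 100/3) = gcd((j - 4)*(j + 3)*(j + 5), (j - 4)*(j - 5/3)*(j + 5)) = j^2 + j - 20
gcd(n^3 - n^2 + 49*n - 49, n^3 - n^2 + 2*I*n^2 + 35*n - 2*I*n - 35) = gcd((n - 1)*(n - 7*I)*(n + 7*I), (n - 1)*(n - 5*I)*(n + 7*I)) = n^2 + n*(-1 + 7*I) - 7*I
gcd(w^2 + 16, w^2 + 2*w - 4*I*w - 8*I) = w - 4*I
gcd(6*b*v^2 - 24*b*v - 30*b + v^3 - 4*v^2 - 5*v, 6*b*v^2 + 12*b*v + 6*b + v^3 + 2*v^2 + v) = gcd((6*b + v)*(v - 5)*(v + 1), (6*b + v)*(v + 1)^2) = 6*b*v + 6*b + v^2 + v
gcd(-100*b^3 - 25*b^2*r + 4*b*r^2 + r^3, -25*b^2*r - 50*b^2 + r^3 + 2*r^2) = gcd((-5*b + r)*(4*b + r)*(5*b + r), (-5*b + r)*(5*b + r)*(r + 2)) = -25*b^2 + r^2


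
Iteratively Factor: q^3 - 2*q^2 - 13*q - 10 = (q + 1)*(q^2 - 3*q - 10) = (q + 1)*(q + 2)*(q - 5)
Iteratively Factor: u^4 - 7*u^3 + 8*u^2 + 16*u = (u - 4)*(u^3 - 3*u^2 - 4*u) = (u - 4)*(u + 1)*(u^2 - 4*u) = (u - 4)^2*(u + 1)*(u)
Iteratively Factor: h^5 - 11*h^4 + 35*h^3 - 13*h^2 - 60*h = (h - 4)*(h^4 - 7*h^3 + 7*h^2 + 15*h) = (h - 4)*(h + 1)*(h^3 - 8*h^2 + 15*h) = (h - 5)*(h - 4)*(h + 1)*(h^2 - 3*h) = (h - 5)*(h - 4)*(h - 3)*(h + 1)*(h)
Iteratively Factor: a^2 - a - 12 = (a - 4)*(a + 3)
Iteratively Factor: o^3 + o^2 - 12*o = (o - 3)*(o^2 + 4*o) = o*(o - 3)*(o + 4)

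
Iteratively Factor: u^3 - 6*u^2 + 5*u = (u - 5)*(u^2 - u) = u*(u - 5)*(u - 1)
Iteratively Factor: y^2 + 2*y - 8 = (y + 4)*(y - 2)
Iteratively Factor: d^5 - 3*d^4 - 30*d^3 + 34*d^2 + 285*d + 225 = (d - 5)*(d^4 + 2*d^3 - 20*d^2 - 66*d - 45) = (d - 5)^2*(d^3 + 7*d^2 + 15*d + 9) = (d - 5)^2*(d + 1)*(d^2 + 6*d + 9) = (d - 5)^2*(d + 1)*(d + 3)*(d + 3)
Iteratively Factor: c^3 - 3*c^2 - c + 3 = (c - 1)*(c^2 - 2*c - 3) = (c - 3)*(c - 1)*(c + 1)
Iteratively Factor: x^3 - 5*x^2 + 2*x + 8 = (x - 4)*(x^2 - x - 2) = (x - 4)*(x + 1)*(x - 2)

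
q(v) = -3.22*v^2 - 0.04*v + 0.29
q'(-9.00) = 57.92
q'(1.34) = -8.67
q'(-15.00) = 96.56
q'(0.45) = -2.94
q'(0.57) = -3.71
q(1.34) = -5.55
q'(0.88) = -5.71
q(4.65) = -69.52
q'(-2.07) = 13.29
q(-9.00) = -260.17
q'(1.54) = -9.96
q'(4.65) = -29.99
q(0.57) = -0.78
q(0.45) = -0.38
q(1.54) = -7.41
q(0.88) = -2.24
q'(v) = -6.44*v - 0.04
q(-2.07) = -13.42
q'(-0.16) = 0.99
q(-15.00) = -723.61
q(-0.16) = 0.21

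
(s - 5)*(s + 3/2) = s^2 - 7*s/2 - 15/2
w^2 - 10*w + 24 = (w - 6)*(w - 4)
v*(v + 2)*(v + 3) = v^3 + 5*v^2 + 6*v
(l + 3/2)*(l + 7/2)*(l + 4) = l^3 + 9*l^2 + 101*l/4 + 21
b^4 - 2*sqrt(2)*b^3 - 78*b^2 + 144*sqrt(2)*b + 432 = (b - 6*sqrt(2))*(b - 3*sqrt(2))*(b + sqrt(2))*(b + 6*sqrt(2))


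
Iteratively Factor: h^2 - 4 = (h + 2)*(h - 2)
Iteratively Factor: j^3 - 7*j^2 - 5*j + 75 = (j - 5)*(j^2 - 2*j - 15) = (j - 5)*(j + 3)*(j - 5)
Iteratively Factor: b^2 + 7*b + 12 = (b + 3)*(b + 4)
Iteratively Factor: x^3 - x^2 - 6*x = (x)*(x^2 - x - 6) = x*(x + 2)*(x - 3)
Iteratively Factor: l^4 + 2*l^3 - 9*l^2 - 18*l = (l + 2)*(l^3 - 9*l) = (l + 2)*(l + 3)*(l^2 - 3*l) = l*(l + 2)*(l + 3)*(l - 3)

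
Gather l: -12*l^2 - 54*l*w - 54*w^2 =-12*l^2 - 54*l*w - 54*w^2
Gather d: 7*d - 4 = 7*d - 4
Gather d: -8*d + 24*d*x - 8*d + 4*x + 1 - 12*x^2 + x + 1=d*(24*x - 16) - 12*x^2 + 5*x + 2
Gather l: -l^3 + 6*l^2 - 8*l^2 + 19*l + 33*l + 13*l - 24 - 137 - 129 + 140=-l^3 - 2*l^2 + 65*l - 150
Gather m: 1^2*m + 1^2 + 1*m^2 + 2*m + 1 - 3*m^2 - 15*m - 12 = -2*m^2 - 12*m - 10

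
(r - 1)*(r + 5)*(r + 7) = r^3 + 11*r^2 + 23*r - 35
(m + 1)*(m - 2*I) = m^2 + m - 2*I*m - 2*I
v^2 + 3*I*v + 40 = (v - 5*I)*(v + 8*I)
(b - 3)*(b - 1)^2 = b^3 - 5*b^2 + 7*b - 3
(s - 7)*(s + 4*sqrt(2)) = s^2 - 7*s + 4*sqrt(2)*s - 28*sqrt(2)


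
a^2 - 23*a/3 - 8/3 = (a - 8)*(a + 1/3)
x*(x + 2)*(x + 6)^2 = x^4 + 14*x^3 + 60*x^2 + 72*x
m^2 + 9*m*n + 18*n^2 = (m + 3*n)*(m + 6*n)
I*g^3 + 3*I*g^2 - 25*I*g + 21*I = (g - 3)*(g + 7)*(I*g - I)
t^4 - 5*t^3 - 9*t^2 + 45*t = t*(t - 5)*(t - 3)*(t + 3)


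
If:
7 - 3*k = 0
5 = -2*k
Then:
No Solution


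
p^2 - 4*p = p*(p - 4)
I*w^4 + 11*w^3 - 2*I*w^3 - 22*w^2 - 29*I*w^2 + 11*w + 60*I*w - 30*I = (w - 1)*(w - 6*I)*(w - 5*I)*(I*w - I)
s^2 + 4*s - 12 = (s - 2)*(s + 6)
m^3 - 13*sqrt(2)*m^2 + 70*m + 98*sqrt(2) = (m - 7*sqrt(2))^2*(m + sqrt(2))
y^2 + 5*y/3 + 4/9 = (y + 1/3)*(y + 4/3)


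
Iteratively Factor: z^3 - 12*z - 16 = (z + 2)*(z^2 - 2*z - 8) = (z - 4)*(z + 2)*(z + 2)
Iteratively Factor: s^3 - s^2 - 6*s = (s + 2)*(s^2 - 3*s) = (s - 3)*(s + 2)*(s)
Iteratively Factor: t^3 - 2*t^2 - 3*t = (t + 1)*(t^2 - 3*t) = (t - 3)*(t + 1)*(t)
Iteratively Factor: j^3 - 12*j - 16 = (j + 2)*(j^2 - 2*j - 8) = (j + 2)^2*(j - 4)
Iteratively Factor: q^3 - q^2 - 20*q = (q + 4)*(q^2 - 5*q) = (q - 5)*(q + 4)*(q)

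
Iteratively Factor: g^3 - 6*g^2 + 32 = (g - 4)*(g^2 - 2*g - 8) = (g - 4)*(g + 2)*(g - 4)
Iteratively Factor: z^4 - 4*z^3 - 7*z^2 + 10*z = (z - 5)*(z^3 + z^2 - 2*z) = (z - 5)*(z + 2)*(z^2 - z) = (z - 5)*(z - 1)*(z + 2)*(z)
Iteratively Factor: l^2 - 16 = (l + 4)*(l - 4)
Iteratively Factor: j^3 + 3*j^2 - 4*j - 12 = (j + 3)*(j^2 - 4) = (j - 2)*(j + 3)*(j + 2)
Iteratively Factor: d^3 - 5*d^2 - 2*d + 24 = (d - 4)*(d^2 - d - 6) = (d - 4)*(d - 3)*(d + 2)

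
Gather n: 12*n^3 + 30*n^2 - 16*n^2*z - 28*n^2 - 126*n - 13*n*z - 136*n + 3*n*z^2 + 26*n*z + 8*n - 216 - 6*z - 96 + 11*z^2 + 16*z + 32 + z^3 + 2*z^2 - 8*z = 12*n^3 + n^2*(2 - 16*z) + n*(3*z^2 + 13*z - 254) + z^3 + 13*z^2 + 2*z - 280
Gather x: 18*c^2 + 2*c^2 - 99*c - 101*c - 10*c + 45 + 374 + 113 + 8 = 20*c^2 - 210*c + 540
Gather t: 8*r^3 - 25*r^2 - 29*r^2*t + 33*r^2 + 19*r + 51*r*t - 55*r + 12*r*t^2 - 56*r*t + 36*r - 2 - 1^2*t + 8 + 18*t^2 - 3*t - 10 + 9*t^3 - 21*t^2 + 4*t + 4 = 8*r^3 + 8*r^2 + 9*t^3 + t^2*(12*r - 3) + t*(-29*r^2 - 5*r)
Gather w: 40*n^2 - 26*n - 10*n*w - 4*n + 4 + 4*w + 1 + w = 40*n^2 - 30*n + w*(5 - 10*n) + 5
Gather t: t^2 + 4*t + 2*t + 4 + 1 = t^2 + 6*t + 5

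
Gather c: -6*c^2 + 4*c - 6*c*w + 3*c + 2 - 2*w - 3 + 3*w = -6*c^2 + c*(7 - 6*w) + w - 1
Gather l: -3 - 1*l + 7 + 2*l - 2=l + 2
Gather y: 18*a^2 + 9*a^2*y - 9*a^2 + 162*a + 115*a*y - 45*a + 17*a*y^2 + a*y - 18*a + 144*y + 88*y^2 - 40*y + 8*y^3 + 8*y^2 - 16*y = 9*a^2 + 99*a + 8*y^3 + y^2*(17*a + 96) + y*(9*a^2 + 116*a + 88)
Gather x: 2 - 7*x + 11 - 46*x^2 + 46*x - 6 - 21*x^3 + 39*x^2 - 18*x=-21*x^3 - 7*x^2 + 21*x + 7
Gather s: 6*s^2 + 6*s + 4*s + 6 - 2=6*s^2 + 10*s + 4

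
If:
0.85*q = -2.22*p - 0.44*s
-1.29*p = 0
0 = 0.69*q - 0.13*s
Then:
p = 0.00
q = 0.00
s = 0.00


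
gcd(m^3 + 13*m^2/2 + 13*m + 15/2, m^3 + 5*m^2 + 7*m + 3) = m^2 + 4*m + 3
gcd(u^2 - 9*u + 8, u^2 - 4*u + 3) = u - 1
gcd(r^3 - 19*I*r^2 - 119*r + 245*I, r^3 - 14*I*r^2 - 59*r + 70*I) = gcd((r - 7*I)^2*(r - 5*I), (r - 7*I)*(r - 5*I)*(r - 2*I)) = r^2 - 12*I*r - 35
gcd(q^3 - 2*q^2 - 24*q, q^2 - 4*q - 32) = q + 4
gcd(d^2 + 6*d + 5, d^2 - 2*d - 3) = d + 1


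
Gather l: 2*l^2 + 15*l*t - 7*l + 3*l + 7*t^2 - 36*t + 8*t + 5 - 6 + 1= 2*l^2 + l*(15*t - 4) + 7*t^2 - 28*t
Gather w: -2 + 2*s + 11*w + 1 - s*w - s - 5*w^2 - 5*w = s - 5*w^2 + w*(6 - s) - 1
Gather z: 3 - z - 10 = -z - 7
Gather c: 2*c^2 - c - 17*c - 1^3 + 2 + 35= 2*c^2 - 18*c + 36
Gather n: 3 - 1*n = 3 - n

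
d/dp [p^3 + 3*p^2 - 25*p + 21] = 3*p^2 + 6*p - 25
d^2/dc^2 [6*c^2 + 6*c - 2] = 12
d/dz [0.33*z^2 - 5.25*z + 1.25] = 0.66*z - 5.25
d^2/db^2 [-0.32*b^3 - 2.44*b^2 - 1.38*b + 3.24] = -1.92*b - 4.88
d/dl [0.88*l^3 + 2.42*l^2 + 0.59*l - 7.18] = 2.64*l^2 + 4.84*l + 0.59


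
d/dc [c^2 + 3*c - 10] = 2*c + 3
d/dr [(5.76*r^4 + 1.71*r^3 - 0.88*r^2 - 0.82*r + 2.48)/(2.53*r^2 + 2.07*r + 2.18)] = (29.1456*r^5 + 40.0959*r^4 + 57.3066*r^3 + 11.4364*r^2 - 16.3856*r - 6.9212)/(6.4009*r^4 + 10.4742*r^3 + 15.3157*r^2 + 9.0252*r + 4.7524)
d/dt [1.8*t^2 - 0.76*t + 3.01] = 3.6*t - 0.76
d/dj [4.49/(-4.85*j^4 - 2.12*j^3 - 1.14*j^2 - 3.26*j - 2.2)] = (87.106*j^3 + 28.5564*j^2 + 10.2372*j + 14.6374)/(4.85*j^4 + 2.12*j^3 + 1.14*j^2 + 3.26*j + 2.2)^2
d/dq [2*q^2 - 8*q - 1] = 4*q - 8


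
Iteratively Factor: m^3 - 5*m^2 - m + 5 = (m - 1)*(m^2 - 4*m - 5) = (m - 5)*(m - 1)*(m + 1)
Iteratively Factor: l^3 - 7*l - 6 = (l + 1)*(l^2 - l - 6) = (l - 3)*(l + 1)*(l + 2)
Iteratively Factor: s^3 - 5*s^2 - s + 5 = (s + 1)*(s^2 - 6*s + 5) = (s - 5)*(s + 1)*(s - 1)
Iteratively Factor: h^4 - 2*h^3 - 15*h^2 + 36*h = (h + 4)*(h^3 - 6*h^2 + 9*h) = (h - 3)*(h + 4)*(h^2 - 3*h) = h*(h - 3)*(h + 4)*(h - 3)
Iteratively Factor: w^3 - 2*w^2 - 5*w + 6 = (w - 1)*(w^2 - w - 6) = (w - 1)*(w + 2)*(w - 3)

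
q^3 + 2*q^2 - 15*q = q*(q - 3)*(q + 5)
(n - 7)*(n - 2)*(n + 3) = n^3 - 6*n^2 - 13*n + 42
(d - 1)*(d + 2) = d^2 + d - 2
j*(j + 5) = j^2 + 5*j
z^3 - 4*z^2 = z^2*(z - 4)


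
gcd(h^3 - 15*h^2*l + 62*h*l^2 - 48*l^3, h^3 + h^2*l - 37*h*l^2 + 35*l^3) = h - l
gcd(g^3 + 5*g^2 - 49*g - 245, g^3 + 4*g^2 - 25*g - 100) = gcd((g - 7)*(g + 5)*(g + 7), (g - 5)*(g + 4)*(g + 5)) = g + 5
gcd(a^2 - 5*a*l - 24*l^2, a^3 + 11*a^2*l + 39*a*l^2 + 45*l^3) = a + 3*l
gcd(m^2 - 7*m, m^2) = m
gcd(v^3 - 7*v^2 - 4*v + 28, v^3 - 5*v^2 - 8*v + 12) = v + 2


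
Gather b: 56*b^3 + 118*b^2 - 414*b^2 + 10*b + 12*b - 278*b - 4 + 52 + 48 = 56*b^3 - 296*b^2 - 256*b + 96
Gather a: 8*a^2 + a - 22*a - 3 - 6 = 8*a^2 - 21*a - 9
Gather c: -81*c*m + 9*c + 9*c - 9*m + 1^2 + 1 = c*(18 - 81*m) - 9*m + 2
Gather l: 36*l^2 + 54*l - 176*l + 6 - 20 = 36*l^2 - 122*l - 14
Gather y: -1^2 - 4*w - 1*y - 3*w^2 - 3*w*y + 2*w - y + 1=-3*w^2 - 2*w + y*(-3*w - 2)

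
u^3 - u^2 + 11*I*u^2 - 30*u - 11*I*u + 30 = (u - 1)*(u + 5*I)*(u + 6*I)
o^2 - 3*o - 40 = (o - 8)*(o + 5)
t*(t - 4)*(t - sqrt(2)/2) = t^3 - 4*t^2 - sqrt(2)*t^2/2 + 2*sqrt(2)*t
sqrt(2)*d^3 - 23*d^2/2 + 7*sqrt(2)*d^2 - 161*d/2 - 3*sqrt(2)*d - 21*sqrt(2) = (d + 7)*(d - 6*sqrt(2))*(sqrt(2)*d + 1/2)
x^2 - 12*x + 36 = (x - 6)^2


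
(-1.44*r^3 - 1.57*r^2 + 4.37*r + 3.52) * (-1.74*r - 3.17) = 2.5056*r^4 + 7.2966*r^3 - 2.6269*r^2 - 19.9777*r - 11.1584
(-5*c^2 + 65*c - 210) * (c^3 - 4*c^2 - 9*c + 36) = -5*c^5 + 85*c^4 - 425*c^3 + 75*c^2 + 4230*c - 7560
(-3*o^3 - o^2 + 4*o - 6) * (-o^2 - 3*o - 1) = 3*o^5 + 10*o^4 + 2*o^3 - 5*o^2 + 14*o + 6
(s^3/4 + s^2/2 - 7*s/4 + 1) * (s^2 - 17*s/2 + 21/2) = s^5/4 - 13*s^4/8 - 27*s^3/8 + 169*s^2/8 - 215*s/8 + 21/2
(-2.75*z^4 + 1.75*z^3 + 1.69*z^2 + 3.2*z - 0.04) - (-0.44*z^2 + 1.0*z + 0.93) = -2.75*z^4 + 1.75*z^3 + 2.13*z^2 + 2.2*z - 0.97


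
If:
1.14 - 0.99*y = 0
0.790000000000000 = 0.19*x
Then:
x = 4.16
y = 1.15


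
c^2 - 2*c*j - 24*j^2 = (c - 6*j)*(c + 4*j)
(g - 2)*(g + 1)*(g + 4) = g^3 + 3*g^2 - 6*g - 8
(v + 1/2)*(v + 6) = v^2 + 13*v/2 + 3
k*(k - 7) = k^2 - 7*k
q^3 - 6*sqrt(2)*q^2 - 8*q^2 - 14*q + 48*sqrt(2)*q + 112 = (q - 8)*(q - 7*sqrt(2))*(q + sqrt(2))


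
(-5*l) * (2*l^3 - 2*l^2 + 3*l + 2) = -10*l^4 + 10*l^3 - 15*l^2 - 10*l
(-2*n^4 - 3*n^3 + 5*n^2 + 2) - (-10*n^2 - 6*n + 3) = -2*n^4 - 3*n^3 + 15*n^2 + 6*n - 1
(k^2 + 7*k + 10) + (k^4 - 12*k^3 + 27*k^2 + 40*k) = k^4 - 12*k^3 + 28*k^2 + 47*k + 10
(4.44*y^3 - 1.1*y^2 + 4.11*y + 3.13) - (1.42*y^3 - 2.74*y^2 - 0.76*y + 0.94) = 3.02*y^3 + 1.64*y^2 + 4.87*y + 2.19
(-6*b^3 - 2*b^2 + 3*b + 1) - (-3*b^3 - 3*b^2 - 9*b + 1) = -3*b^3 + b^2 + 12*b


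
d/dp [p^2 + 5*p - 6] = 2*p + 5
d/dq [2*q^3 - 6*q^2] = 6*q*(q - 2)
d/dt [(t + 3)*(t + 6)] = 2*t + 9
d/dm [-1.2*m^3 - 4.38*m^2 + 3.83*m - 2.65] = -3.6*m^2 - 8.76*m + 3.83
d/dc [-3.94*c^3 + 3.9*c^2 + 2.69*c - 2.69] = -11.82*c^2 + 7.8*c + 2.69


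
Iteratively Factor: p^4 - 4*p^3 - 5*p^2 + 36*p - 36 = (p + 3)*(p^3 - 7*p^2 + 16*p - 12) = (p - 2)*(p + 3)*(p^2 - 5*p + 6) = (p - 2)^2*(p + 3)*(p - 3)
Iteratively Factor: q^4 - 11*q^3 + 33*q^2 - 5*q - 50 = (q - 2)*(q^3 - 9*q^2 + 15*q + 25) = (q - 5)*(q - 2)*(q^2 - 4*q - 5) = (q - 5)^2*(q - 2)*(q + 1)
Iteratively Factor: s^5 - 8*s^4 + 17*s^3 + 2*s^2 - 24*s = (s - 3)*(s^4 - 5*s^3 + 2*s^2 + 8*s) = (s - 3)*(s - 2)*(s^3 - 3*s^2 - 4*s) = s*(s - 3)*(s - 2)*(s^2 - 3*s - 4) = s*(s - 4)*(s - 3)*(s - 2)*(s + 1)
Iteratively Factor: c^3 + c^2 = (c + 1)*(c^2) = c*(c + 1)*(c)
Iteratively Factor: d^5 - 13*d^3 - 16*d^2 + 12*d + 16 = (d + 2)*(d^4 - 2*d^3 - 9*d^2 + 2*d + 8) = (d + 2)^2*(d^3 - 4*d^2 - d + 4) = (d - 4)*(d + 2)^2*(d^2 - 1) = (d - 4)*(d - 1)*(d + 2)^2*(d + 1)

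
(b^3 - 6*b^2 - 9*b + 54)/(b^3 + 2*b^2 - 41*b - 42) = (b^2 - 9)/(b^2 + 8*b + 7)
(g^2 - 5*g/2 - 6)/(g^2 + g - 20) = (g + 3/2)/(g + 5)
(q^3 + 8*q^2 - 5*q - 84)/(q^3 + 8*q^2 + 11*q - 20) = (q^2 + 4*q - 21)/(q^2 + 4*q - 5)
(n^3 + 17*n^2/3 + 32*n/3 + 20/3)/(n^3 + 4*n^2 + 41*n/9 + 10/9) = 3*(n + 2)/(3*n + 1)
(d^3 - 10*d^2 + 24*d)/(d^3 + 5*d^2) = (d^2 - 10*d + 24)/(d*(d + 5))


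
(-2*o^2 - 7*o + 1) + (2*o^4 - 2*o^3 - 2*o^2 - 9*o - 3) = 2*o^4 - 2*o^3 - 4*o^2 - 16*o - 2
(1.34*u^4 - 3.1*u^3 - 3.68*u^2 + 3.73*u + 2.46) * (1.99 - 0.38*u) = -0.5092*u^5 + 3.8446*u^4 - 4.7706*u^3 - 8.7406*u^2 + 6.4879*u + 4.8954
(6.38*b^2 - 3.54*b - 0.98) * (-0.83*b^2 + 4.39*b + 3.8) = -5.2954*b^4 + 30.9464*b^3 + 9.5168*b^2 - 17.7542*b - 3.724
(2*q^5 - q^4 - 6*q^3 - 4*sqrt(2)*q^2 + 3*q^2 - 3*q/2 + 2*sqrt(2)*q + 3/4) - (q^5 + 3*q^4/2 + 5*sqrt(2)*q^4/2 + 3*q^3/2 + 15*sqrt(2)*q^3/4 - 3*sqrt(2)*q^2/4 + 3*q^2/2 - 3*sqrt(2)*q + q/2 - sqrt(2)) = q^5 - 5*sqrt(2)*q^4/2 - 5*q^4/2 - 15*q^3/2 - 15*sqrt(2)*q^3/4 - 13*sqrt(2)*q^2/4 + 3*q^2/2 - 2*q + 5*sqrt(2)*q + 3/4 + sqrt(2)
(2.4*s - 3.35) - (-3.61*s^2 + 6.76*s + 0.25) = 3.61*s^2 - 4.36*s - 3.6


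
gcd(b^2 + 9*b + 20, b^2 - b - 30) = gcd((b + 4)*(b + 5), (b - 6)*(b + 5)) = b + 5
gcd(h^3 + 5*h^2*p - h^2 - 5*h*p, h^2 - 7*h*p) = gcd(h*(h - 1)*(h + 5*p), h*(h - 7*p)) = h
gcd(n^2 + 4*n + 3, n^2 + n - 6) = n + 3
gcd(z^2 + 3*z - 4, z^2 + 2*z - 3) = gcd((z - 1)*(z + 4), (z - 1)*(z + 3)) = z - 1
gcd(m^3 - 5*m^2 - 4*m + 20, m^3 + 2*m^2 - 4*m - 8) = m^2 - 4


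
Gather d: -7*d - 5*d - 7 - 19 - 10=-12*d - 36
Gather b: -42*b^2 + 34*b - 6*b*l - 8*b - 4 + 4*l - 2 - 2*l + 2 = -42*b^2 + b*(26 - 6*l) + 2*l - 4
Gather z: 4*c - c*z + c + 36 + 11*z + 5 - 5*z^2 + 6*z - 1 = 5*c - 5*z^2 + z*(17 - c) + 40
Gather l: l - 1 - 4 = l - 5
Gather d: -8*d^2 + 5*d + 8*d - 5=-8*d^2 + 13*d - 5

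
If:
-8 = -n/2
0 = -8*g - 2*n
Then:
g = -4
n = 16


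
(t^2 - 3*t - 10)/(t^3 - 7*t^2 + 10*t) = (t + 2)/(t*(t - 2))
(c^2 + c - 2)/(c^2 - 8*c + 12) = (c^2 + c - 2)/(c^2 - 8*c + 12)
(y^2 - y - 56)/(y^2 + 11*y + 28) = (y - 8)/(y + 4)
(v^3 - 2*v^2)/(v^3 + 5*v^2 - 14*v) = v/(v + 7)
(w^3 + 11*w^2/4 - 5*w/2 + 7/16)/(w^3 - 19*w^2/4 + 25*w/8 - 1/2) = (w + 7/2)/(w - 4)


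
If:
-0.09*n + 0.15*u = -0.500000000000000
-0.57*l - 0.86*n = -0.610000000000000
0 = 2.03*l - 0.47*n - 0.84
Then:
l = 0.50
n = 0.38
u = -3.11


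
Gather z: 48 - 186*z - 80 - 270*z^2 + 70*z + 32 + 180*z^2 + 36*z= -90*z^2 - 80*z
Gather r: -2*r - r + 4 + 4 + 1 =9 - 3*r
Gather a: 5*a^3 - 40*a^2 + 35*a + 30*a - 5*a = 5*a^3 - 40*a^2 + 60*a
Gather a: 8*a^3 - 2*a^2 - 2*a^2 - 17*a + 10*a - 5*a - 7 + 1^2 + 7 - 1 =8*a^3 - 4*a^2 - 12*a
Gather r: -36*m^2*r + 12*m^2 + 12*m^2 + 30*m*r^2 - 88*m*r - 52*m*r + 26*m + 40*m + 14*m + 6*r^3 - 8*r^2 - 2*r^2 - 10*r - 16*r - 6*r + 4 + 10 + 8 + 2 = 24*m^2 + 80*m + 6*r^3 + r^2*(30*m - 10) + r*(-36*m^2 - 140*m - 32) + 24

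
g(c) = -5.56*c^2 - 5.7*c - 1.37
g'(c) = -11.12*c - 5.7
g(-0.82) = -0.43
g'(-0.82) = 3.42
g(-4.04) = -69.09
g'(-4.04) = 39.22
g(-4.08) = -70.67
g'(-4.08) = 39.67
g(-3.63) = -53.94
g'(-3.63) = 34.67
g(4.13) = -119.75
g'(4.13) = -51.63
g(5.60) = -207.65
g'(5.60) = -67.97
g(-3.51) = -49.86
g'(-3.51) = 33.33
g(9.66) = -575.27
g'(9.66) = -113.12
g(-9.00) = -400.43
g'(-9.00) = 94.38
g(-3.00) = -34.31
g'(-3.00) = 27.66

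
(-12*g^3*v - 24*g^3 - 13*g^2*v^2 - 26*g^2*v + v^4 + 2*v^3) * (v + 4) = -12*g^3*v^2 - 72*g^3*v - 96*g^3 - 13*g^2*v^3 - 78*g^2*v^2 - 104*g^2*v + v^5 + 6*v^4 + 8*v^3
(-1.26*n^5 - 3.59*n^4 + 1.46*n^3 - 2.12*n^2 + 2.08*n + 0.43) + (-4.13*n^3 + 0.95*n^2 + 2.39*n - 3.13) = -1.26*n^5 - 3.59*n^4 - 2.67*n^3 - 1.17*n^2 + 4.47*n - 2.7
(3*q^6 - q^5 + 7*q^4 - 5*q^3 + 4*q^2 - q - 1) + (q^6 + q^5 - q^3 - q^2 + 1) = 4*q^6 + 7*q^4 - 6*q^3 + 3*q^2 - q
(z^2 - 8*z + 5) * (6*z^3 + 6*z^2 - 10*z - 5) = 6*z^5 - 42*z^4 - 28*z^3 + 105*z^2 - 10*z - 25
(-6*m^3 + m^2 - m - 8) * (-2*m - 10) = 12*m^4 + 58*m^3 - 8*m^2 + 26*m + 80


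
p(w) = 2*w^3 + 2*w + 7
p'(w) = 6*w^2 + 2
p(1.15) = 12.34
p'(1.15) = 9.94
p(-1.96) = -11.98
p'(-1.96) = 25.05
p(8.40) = 1209.21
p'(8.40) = 425.36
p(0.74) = 9.29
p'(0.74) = 5.29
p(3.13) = 74.59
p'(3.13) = 60.78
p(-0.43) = 5.98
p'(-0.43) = 3.11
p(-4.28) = -158.37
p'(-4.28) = 111.91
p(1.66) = 19.47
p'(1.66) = 18.53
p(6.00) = 451.00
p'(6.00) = 218.00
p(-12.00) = -3473.00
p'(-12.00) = 866.00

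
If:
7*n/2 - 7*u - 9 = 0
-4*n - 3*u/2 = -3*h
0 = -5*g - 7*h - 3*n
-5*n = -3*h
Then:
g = 792/35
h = -90/7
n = -54/7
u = -36/7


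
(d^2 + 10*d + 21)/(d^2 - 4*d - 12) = (d^2 + 10*d + 21)/(d^2 - 4*d - 12)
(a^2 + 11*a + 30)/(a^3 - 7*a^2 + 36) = (a^2 + 11*a + 30)/(a^3 - 7*a^2 + 36)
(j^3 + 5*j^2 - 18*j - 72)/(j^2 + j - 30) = (j^2 - j - 12)/(j - 5)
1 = 1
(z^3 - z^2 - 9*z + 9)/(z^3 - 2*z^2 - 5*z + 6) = (z + 3)/(z + 2)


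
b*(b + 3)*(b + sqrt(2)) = b^3 + sqrt(2)*b^2 + 3*b^2 + 3*sqrt(2)*b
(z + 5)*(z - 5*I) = z^2 + 5*z - 5*I*z - 25*I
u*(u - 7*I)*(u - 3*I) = u^3 - 10*I*u^2 - 21*u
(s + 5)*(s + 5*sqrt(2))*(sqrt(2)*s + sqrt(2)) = sqrt(2)*s^3 + 6*sqrt(2)*s^2 + 10*s^2 + 5*sqrt(2)*s + 60*s + 50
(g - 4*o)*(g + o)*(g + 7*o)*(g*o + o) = g^4*o + 4*g^3*o^2 + g^3*o - 25*g^2*o^3 + 4*g^2*o^2 - 28*g*o^4 - 25*g*o^3 - 28*o^4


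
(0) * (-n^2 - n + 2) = 0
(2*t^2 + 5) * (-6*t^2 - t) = -12*t^4 - 2*t^3 - 30*t^2 - 5*t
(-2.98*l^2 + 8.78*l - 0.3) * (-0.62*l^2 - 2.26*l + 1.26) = 1.8476*l^4 + 1.2912*l^3 - 23.4116*l^2 + 11.7408*l - 0.378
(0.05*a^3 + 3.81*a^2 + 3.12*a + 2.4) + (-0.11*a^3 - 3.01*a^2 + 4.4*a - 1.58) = -0.06*a^3 + 0.8*a^2 + 7.52*a + 0.82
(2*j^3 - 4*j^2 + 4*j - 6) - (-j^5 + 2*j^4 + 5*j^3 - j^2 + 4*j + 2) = j^5 - 2*j^4 - 3*j^3 - 3*j^2 - 8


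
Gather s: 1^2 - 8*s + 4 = 5 - 8*s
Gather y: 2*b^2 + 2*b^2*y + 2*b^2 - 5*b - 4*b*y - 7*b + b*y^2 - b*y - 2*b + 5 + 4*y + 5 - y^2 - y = 4*b^2 - 14*b + y^2*(b - 1) + y*(2*b^2 - 5*b + 3) + 10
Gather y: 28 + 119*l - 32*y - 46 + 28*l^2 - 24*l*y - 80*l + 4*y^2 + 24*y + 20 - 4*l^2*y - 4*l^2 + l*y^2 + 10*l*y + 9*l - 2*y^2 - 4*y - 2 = 24*l^2 + 48*l + y^2*(l + 2) + y*(-4*l^2 - 14*l - 12)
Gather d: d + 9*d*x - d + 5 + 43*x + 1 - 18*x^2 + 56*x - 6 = 9*d*x - 18*x^2 + 99*x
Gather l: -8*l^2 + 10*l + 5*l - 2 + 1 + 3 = -8*l^2 + 15*l + 2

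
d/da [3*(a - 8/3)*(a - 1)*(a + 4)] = 9*a^2 + 2*a - 36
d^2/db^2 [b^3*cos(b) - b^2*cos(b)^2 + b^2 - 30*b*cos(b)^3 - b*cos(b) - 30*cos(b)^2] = -b^3*cos(b) - 6*b^2*sin(b) + 2*b^2*cos(2*b) + 4*b*sin(2*b) + 59*b*cos(b)/2 + 135*b*cos(3*b)/2 + 47*sin(b) + 45*sin(3*b) + 59*cos(2*b) + 1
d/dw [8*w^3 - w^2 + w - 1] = 24*w^2 - 2*w + 1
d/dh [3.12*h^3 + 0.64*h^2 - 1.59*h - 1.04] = 9.36*h^2 + 1.28*h - 1.59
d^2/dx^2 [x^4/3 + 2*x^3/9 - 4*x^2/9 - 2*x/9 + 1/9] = 4*x^2 + 4*x/3 - 8/9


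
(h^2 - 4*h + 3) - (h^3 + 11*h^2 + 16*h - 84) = -h^3 - 10*h^2 - 20*h + 87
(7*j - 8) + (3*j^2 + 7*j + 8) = 3*j^2 + 14*j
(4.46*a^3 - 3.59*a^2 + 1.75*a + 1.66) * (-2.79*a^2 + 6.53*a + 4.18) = -12.4434*a^5 + 39.1399*a^4 - 9.6824*a^3 - 8.2101*a^2 + 18.1548*a + 6.9388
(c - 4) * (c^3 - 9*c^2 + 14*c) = c^4 - 13*c^3 + 50*c^2 - 56*c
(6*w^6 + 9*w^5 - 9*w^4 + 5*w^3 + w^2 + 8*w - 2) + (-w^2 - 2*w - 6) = 6*w^6 + 9*w^5 - 9*w^4 + 5*w^3 + 6*w - 8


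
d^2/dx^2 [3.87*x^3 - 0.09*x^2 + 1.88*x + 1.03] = 23.22*x - 0.18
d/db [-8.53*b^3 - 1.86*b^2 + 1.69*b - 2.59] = -25.59*b^2 - 3.72*b + 1.69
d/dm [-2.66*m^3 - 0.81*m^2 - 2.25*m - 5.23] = -7.98*m^2 - 1.62*m - 2.25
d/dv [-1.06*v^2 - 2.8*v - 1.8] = -2.12*v - 2.8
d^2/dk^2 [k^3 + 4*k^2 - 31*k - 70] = 6*k + 8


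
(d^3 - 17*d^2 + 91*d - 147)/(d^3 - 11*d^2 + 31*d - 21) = (d - 7)/(d - 1)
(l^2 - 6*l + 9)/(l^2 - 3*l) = (l - 3)/l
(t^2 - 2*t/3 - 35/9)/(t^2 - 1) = (9*t^2 - 6*t - 35)/(9*(t^2 - 1))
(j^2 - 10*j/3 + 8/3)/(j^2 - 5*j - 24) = (-3*j^2 + 10*j - 8)/(3*(-j^2 + 5*j + 24))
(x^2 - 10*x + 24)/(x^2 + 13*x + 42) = (x^2 - 10*x + 24)/(x^2 + 13*x + 42)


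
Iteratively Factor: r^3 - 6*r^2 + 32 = (r + 2)*(r^2 - 8*r + 16) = (r - 4)*(r + 2)*(r - 4)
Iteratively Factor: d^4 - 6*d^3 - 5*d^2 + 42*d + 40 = (d - 5)*(d^3 - d^2 - 10*d - 8) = (d - 5)*(d + 2)*(d^2 - 3*d - 4) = (d - 5)*(d - 4)*(d + 2)*(d + 1)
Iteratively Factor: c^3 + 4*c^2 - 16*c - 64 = (c + 4)*(c^2 - 16) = (c - 4)*(c + 4)*(c + 4)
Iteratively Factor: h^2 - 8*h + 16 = (h - 4)*(h - 4)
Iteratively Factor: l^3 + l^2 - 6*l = (l + 3)*(l^2 - 2*l) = (l - 2)*(l + 3)*(l)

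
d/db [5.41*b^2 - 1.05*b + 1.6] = 10.82*b - 1.05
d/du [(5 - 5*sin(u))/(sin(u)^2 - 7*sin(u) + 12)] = 5*(sin(u)^2 - 2*sin(u) - 5)*cos(u)/(sin(u)^2 - 7*sin(u) + 12)^2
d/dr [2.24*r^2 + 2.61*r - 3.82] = 4.48*r + 2.61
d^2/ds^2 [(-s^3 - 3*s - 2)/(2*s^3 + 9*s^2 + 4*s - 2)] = 2*(18*s^6 - 12*s^5 - 234*s^4 - 541*s^3 - 582*s^2 - 414*s - 92)/(8*s^9 + 108*s^8 + 534*s^7 + 1137*s^6 + 852*s^5 - 150*s^4 - 344*s^3 + 12*s^2 + 48*s - 8)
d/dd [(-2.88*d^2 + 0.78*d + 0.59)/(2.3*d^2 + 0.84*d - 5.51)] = (-4.2132*d^2 + 29.0236*d - 4.7934)/(5.29*d^4 + 3.864*d^3 - 24.6404*d^2 - 9.2568*d + 30.3601)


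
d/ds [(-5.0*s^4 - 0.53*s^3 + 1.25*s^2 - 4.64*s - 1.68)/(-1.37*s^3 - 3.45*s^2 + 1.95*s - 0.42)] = (6.85*s^6 + 34.5*s^5 - 25.709*s^4 - 6.3806*s^3 - 19.8075*s^2 - 12.642*s + 5.2248)/(1.8769*s^6 + 9.453*s^5 + 6.5595*s^4 - 12.3042*s^3 + 6.7005*s^2 - 1.638*s + 0.1764)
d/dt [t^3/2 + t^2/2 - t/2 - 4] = 3*t^2/2 + t - 1/2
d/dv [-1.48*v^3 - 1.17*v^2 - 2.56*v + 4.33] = -4.44*v^2 - 2.34*v - 2.56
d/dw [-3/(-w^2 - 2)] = -6*w/(w^2 + 2)^2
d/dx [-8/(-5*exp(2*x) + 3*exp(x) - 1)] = (24 - 80*exp(x))*exp(x)/(5*exp(2*x) - 3*exp(x) + 1)^2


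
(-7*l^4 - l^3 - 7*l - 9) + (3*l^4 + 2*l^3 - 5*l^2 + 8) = -4*l^4 + l^3 - 5*l^2 - 7*l - 1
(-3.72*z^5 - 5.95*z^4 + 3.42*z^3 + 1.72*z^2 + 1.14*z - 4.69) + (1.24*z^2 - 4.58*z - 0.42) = -3.72*z^5 - 5.95*z^4 + 3.42*z^3 + 2.96*z^2 - 3.44*z - 5.11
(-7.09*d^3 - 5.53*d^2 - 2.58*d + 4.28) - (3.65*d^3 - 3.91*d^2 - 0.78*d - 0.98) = -10.74*d^3 - 1.62*d^2 - 1.8*d + 5.26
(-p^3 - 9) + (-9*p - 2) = -p^3 - 9*p - 11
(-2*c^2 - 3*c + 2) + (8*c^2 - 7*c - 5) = 6*c^2 - 10*c - 3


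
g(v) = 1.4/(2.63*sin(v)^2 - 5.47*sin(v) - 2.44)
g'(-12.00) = 0.15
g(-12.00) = -0.30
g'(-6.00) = 0.38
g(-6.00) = -0.37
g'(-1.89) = -0.18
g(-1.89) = 0.27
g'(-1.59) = -0.01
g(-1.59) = 0.25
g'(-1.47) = 0.05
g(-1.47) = 0.25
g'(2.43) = -0.09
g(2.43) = -0.29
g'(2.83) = -0.34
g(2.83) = -0.36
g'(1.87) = -0.01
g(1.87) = -0.27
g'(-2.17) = -0.52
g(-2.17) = 0.36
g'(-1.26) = 0.17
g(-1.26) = 0.27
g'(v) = 1.4*(-5.26*sin(v)*cos(v) + 5.47*cos(v))/(2.63*sin(v)^2 - 5.47*sin(v) - 2.44)^2 = (7.658 - 7.364*sin(v))*cos(v)/(-2.63*sin(v)^2 + 5.47*sin(v) + 2.44)^2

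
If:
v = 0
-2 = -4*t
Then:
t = 1/2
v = 0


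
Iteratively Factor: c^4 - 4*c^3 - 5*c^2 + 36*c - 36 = (c - 3)*(c^3 - c^2 - 8*c + 12) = (c - 3)*(c - 2)*(c^2 + c - 6) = (c - 3)*(c - 2)^2*(c + 3)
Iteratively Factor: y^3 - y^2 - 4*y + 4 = (y - 1)*(y^2 - 4) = (y - 1)*(y + 2)*(y - 2)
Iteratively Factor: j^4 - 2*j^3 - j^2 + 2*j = (j - 1)*(j^3 - j^2 - 2*j) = j*(j - 1)*(j^2 - j - 2) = j*(j - 1)*(j + 1)*(j - 2)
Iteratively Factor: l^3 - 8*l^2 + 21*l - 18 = (l - 3)*(l^2 - 5*l + 6) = (l - 3)*(l - 2)*(l - 3)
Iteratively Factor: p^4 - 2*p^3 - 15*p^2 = (p)*(p^3 - 2*p^2 - 15*p) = p^2*(p^2 - 2*p - 15) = p^2*(p + 3)*(p - 5)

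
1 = 1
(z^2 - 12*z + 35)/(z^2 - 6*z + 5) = (z - 7)/(z - 1)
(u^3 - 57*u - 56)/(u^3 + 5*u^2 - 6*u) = (u^3 - 57*u - 56)/(u*(u^2 + 5*u - 6))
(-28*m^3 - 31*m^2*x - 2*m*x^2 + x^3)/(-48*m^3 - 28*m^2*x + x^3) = (-7*m^2 - 6*m*x + x^2)/(-12*m^2 - 4*m*x + x^2)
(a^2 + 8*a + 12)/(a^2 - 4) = (a + 6)/(a - 2)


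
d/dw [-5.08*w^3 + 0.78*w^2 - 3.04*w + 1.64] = -15.24*w^2 + 1.56*w - 3.04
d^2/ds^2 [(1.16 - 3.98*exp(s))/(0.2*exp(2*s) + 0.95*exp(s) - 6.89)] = (-0.1592*exp(4*s) + 0.941800000000001*exp(3*s) - 32.24544*exp(2*s) - 18.61027*exp(s) - 181.346178)*exp(s)/(0.008*exp(6*s) + 0.114*exp(5*s) - 0.2853*exp(4*s) - 6.997225*exp(3*s) + 9.828585*exp(2*s) + 135.295485*exp(s) - 327.082769)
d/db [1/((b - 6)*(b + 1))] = (5 - 2*b)/(b^4 - 10*b^3 + 13*b^2 + 60*b + 36)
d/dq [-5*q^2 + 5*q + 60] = 5 - 10*q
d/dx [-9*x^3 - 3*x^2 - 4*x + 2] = -27*x^2 - 6*x - 4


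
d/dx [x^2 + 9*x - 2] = 2*x + 9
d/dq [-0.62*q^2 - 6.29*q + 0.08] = -1.24*q - 6.29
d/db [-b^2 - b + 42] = -2*b - 1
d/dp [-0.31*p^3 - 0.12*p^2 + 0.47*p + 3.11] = -0.93*p^2 - 0.24*p + 0.47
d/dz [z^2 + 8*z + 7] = 2*z + 8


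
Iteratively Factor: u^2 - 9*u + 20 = (u - 4)*(u - 5)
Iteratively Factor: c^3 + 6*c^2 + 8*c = (c + 2)*(c^2 + 4*c) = (c + 2)*(c + 4)*(c)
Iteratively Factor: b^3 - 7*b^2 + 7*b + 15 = (b + 1)*(b^2 - 8*b + 15) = (b - 3)*(b + 1)*(b - 5)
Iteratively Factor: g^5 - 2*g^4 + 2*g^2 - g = (g)*(g^4 - 2*g^3 + 2*g - 1) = g*(g - 1)*(g^3 - g^2 - g + 1) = g*(g - 1)*(g + 1)*(g^2 - 2*g + 1) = g*(g - 1)^2*(g + 1)*(g - 1)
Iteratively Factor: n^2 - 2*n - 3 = (n + 1)*(n - 3)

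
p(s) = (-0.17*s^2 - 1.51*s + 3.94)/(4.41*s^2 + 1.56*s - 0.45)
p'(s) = (-8.82*s - 1.56)*(-0.17*s^2 - 1.51*s + 3.94)/(4.41*s^2 + 1.56*s - 0.45)^2 + (-0.34*s - 1.51)/(4.41*s^2 + 1.56*s - 0.45) = (6.3939*s^2 - 34.5978*s - 5.4669)/(19.4481*s^4 + 13.7592*s^3 - 1.5354*s^2 - 1.404*s + 0.2025)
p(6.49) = -0.07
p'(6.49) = 0.00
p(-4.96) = 0.07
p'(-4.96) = 0.03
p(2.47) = -0.03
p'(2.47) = -0.06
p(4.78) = -0.07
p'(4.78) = -0.00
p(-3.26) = 0.17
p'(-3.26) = 0.10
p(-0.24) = -7.53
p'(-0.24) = 9.85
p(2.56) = -0.03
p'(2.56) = -0.05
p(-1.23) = 1.29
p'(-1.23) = 2.53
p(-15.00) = -0.01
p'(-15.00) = 0.00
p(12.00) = -0.06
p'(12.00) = 0.00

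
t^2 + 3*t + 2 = (t + 1)*(t + 2)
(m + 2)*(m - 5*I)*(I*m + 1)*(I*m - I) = -m^4 - m^3 + 6*I*m^3 + 7*m^2 + 6*I*m^2 + 5*m - 12*I*m - 10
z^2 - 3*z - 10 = (z - 5)*(z + 2)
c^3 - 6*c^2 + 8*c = c*(c - 4)*(c - 2)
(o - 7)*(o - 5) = o^2 - 12*o + 35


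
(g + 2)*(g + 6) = g^2 + 8*g + 12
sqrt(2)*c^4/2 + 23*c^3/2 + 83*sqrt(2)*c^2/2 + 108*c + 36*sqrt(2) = (c/2 + sqrt(2))*(c + 3*sqrt(2))*(c + 6*sqrt(2))*(sqrt(2)*c + 1)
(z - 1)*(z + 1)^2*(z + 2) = z^4 + 3*z^3 + z^2 - 3*z - 2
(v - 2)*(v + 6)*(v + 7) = v^3 + 11*v^2 + 16*v - 84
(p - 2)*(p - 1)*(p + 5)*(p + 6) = p^4 + 8*p^3 - p^2 - 68*p + 60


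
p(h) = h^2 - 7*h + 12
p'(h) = 2*h - 7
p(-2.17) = 31.90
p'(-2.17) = -11.34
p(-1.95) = 29.45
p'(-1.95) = -10.90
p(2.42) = 0.92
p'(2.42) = -2.16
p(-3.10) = 43.31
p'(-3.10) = -13.20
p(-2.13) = 31.45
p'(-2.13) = -11.26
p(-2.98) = 41.74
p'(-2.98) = -12.96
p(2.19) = 1.47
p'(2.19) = -2.62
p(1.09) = 5.56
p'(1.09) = -4.82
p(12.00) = 72.00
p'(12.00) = 17.00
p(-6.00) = 90.00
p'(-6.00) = -19.00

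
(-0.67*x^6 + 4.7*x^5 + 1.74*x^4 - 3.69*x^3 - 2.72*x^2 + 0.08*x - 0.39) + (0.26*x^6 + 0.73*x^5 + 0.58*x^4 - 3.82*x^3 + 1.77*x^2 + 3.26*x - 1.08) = -0.41*x^6 + 5.43*x^5 + 2.32*x^4 - 7.51*x^3 - 0.95*x^2 + 3.34*x - 1.47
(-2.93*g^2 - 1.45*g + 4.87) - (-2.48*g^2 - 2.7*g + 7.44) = -0.45*g^2 + 1.25*g - 2.57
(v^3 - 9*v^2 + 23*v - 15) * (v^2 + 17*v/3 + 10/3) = v^5 - 10*v^4/3 - 74*v^3/3 + 256*v^2/3 - 25*v/3 - 50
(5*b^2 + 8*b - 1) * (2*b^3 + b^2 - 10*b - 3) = 10*b^5 + 21*b^4 - 44*b^3 - 96*b^2 - 14*b + 3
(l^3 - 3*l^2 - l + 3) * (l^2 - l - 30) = l^5 - 4*l^4 - 28*l^3 + 94*l^2 + 27*l - 90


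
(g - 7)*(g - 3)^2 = g^3 - 13*g^2 + 51*g - 63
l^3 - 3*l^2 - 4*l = l*(l - 4)*(l + 1)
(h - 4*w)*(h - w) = h^2 - 5*h*w + 4*w^2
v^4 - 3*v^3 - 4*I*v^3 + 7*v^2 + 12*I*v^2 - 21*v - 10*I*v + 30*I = (v - 3)*(v - 5*I)*(v - I)*(v + 2*I)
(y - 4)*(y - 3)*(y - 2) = y^3 - 9*y^2 + 26*y - 24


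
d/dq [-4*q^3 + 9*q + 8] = 9 - 12*q^2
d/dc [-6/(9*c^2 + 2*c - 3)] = 12*(9*c + 1)/(9*c^2 + 2*c - 3)^2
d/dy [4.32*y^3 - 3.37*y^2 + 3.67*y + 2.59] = 12.96*y^2 - 6.74*y + 3.67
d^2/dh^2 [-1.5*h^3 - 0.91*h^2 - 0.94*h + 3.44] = -9.0*h - 1.82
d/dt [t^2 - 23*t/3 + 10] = 2*t - 23/3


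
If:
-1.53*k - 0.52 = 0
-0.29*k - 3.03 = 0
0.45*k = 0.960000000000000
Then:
No Solution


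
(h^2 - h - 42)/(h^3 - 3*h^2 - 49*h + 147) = (h + 6)/(h^2 + 4*h - 21)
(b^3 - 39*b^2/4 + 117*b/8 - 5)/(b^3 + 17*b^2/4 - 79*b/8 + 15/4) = (b - 8)/(b + 6)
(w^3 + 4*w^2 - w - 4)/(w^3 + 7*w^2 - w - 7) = (w + 4)/(w + 7)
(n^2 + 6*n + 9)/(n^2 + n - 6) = (n + 3)/(n - 2)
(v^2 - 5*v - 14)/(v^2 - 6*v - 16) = (v - 7)/(v - 8)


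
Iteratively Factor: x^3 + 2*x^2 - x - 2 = (x + 1)*(x^2 + x - 2) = (x - 1)*(x + 1)*(x + 2)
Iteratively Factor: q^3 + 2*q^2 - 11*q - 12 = (q - 3)*(q^2 + 5*q + 4) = (q - 3)*(q + 4)*(q + 1)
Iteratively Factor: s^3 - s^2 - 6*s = (s)*(s^2 - s - 6) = s*(s + 2)*(s - 3)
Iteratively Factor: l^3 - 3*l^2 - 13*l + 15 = (l - 1)*(l^2 - 2*l - 15) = (l - 5)*(l - 1)*(l + 3)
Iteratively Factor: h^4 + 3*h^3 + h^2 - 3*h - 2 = (h + 1)*(h^3 + 2*h^2 - h - 2) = (h + 1)*(h + 2)*(h^2 - 1) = (h - 1)*(h + 1)*(h + 2)*(h + 1)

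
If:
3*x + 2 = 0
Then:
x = -2/3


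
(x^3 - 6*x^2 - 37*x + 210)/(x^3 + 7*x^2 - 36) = (x^2 - 12*x + 35)/(x^2 + x - 6)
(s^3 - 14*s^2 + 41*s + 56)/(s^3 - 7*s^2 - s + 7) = (s - 8)/(s - 1)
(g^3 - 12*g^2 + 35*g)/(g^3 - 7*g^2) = (g - 5)/g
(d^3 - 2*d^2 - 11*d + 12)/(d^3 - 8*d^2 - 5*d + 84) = (d - 1)/(d - 7)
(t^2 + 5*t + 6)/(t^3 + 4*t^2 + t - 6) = 1/(t - 1)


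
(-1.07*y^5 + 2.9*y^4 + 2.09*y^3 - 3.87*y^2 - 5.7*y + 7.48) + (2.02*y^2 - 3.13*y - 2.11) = -1.07*y^5 + 2.9*y^4 + 2.09*y^3 - 1.85*y^2 - 8.83*y + 5.37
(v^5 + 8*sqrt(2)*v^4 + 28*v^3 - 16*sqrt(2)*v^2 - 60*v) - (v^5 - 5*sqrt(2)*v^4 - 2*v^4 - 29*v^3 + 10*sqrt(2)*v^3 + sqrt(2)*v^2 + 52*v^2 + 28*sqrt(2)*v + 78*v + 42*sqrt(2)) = 2*v^4 + 13*sqrt(2)*v^4 - 10*sqrt(2)*v^3 + 57*v^3 - 52*v^2 - 17*sqrt(2)*v^2 - 138*v - 28*sqrt(2)*v - 42*sqrt(2)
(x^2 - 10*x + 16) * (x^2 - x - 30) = x^4 - 11*x^3 - 4*x^2 + 284*x - 480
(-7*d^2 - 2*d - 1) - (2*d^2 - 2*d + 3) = -9*d^2 - 4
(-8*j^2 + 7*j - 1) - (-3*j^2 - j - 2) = -5*j^2 + 8*j + 1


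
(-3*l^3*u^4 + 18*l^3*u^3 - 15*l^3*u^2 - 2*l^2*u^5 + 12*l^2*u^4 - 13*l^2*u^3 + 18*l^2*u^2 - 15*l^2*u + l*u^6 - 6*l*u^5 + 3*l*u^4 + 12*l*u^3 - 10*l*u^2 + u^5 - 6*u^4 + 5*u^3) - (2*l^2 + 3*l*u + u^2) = -3*l^3*u^4 + 18*l^3*u^3 - 15*l^3*u^2 - 2*l^2*u^5 + 12*l^2*u^4 - 13*l^2*u^3 + 18*l^2*u^2 - 15*l^2*u - 2*l^2 + l*u^6 - 6*l*u^5 + 3*l*u^4 + 12*l*u^3 - 10*l*u^2 - 3*l*u + u^5 - 6*u^4 + 5*u^3 - u^2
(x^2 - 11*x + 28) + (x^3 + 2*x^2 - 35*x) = x^3 + 3*x^2 - 46*x + 28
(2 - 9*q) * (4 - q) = 9*q^2 - 38*q + 8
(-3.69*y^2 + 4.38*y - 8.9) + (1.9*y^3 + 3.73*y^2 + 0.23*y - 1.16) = 1.9*y^3 + 0.04*y^2 + 4.61*y - 10.06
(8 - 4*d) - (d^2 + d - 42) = -d^2 - 5*d + 50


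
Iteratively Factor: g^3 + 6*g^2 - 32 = (g - 2)*(g^2 + 8*g + 16) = (g - 2)*(g + 4)*(g + 4)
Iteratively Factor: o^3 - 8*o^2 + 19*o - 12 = (o - 1)*(o^2 - 7*o + 12) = (o - 3)*(o - 1)*(o - 4)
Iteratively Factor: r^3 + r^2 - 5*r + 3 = (r - 1)*(r^2 + 2*r - 3) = (r - 1)*(r + 3)*(r - 1)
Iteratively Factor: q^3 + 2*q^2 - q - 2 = (q + 2)*(q^2 - 1) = (q + 1)*(q + 2)*(q - 1)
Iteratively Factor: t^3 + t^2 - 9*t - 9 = (t - 3)*(t^2 + 4*t + 3) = (t - 3)*(t + 3)*(t + 1)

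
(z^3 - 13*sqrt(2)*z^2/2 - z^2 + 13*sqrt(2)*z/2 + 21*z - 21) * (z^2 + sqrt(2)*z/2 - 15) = z^5 - 6*sqrt(2)*z^4 - z^4 - z^3/2 + 6*sqrt(2)*z^3 + z^2/2 + 108*sqrt(2)*z^2 - 315*z - 108*sqrt(2)*z + 315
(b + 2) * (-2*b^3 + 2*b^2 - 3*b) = -2*b^4 - 2*b^3 + b^2 - 6*b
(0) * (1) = 0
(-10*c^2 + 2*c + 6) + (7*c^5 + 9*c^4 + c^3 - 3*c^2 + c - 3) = 7*c^5 + 9*c^4 + c^3 - 13*c^2 + 3*c + 3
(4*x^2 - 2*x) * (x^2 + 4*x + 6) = 4*x^4 + 14*x^3 + 16*x^2 - 12*x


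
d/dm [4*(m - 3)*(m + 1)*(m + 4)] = 12*m^2 + 16*m - 44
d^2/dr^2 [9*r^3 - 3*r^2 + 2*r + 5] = 54*r - 6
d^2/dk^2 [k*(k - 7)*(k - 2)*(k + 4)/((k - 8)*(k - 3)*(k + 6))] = 8*(5*k^6 - 66*k^5 + 960*k^4 - 7564*k^3 + 29808*k^2 - 47520*k - 29376)/(k^9 - 15*k^8 - 51*k^7 + 1567*k^6 - 2178*k^5 - 51948*k^4 + 169560*k^3 + 451008*k^2 - 2612736*k + 2985984)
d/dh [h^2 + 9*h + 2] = 2*h + 9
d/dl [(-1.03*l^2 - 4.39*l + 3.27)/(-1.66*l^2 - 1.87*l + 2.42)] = (-5.3613*l^2 + 5.8712*l - 4.5089)/(2.7556*l^4 + 6.2084*l^3 - 4.5375*l^2 - 9.0508*l + 5.8564)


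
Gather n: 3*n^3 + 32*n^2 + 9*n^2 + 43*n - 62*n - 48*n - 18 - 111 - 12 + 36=3*n^3 + 41*n^2 - 67*n - 105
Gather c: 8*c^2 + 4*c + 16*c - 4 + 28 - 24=8*c^2 + 20*c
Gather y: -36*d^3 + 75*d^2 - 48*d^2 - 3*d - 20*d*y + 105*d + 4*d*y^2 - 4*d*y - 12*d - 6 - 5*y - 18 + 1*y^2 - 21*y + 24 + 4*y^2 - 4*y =-36*d^3 + 27*d^2 + 90*d + y^2*(4*d + 5) + y*(-24*d - 30)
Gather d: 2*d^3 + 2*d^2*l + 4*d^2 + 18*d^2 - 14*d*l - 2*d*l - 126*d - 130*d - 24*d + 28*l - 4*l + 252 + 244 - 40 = 2*d^3 + d^2*(2*l + 22) + d*(-16*l - 280) + 24*l + 456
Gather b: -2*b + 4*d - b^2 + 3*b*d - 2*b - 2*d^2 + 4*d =-b^2 + b*(3*d - 4) - 2*d^2 + 8*d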